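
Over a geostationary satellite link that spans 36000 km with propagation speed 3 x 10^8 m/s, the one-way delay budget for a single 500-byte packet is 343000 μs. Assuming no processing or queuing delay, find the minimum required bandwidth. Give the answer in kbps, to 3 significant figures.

17.9 kbps

L = 4000 bits.
Propagation delay = 36000000 / 300000000 = 120000 μs.
Transmission budget = 343000 − 120000 = 223000 μs.
R ≥ L / t_tx = 4000 bits / 0.223 s = 17.9 kbps.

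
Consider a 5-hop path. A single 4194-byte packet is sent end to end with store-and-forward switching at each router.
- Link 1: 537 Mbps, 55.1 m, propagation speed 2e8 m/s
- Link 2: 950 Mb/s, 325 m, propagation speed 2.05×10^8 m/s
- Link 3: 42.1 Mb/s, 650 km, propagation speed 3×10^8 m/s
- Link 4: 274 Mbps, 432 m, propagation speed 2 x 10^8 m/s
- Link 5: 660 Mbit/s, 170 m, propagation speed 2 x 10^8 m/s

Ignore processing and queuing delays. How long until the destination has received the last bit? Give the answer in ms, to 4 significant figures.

L = 4194 × 8 = 33552 bits.
Transmission delays (L/R per hop): 0.0624804, 0.0353179, 0.79696, 0.122453, 0.0508364 ms; sum = 1.06805 ms.
Propagation delays (d/s per hop): 0.0002755, 0.00158537, 2.16667, 0.00216, 0.00085 ms; sum = 2.17154 ms.
End-to-end = 3.240 ms.

3.240 ms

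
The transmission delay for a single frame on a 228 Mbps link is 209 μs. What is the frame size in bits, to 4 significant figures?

47650 bits

L = R × t_tx = 228000000 b/s × 0.000209 s = 47652 bits.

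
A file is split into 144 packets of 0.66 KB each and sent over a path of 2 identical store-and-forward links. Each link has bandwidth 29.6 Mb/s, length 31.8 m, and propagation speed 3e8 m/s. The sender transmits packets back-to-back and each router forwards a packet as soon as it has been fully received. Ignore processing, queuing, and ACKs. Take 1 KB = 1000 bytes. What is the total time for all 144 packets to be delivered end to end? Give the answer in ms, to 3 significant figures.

Per-hop transmission t_tx = L/R = 5280/29600000 = 0.178378 ms.
Per-hop propagation t_prop = 31.8/300000000 = 0.000106 ms.
Pipeline fill: first packet needs 2·t_tx to clear all hops; remaining 143 packets each add one t_tx.
Total = (2+144-1)·t_tx + 2·t_prop = 145·0.178378 + 2·0.000106 = 25.9 ms.

25.9 ms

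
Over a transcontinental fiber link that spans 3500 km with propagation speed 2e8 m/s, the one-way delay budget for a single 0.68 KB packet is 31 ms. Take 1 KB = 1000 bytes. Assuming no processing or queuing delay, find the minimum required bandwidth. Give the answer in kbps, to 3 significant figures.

L = 5440 bits.
Propagation delay = 3500000 / 200000000 = 17.5 ms.
Transmission budget = 31 − 17.5 = 13.5 ms.
R ≥ L / t_tx = 5440 bits / 0.0135 s = 403 kbps.

403 kbps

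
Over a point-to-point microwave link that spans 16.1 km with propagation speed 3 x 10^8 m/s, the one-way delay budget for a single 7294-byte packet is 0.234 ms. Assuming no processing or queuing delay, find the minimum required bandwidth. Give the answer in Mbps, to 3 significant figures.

324 Mbps

L = 58352 bits.
Propagation delay = 16100 / 300000000 = 0.0536667 ms.
Transmission budget = 0.234 − 0.0536667 = 0.180333 ms.
R ≥ L / t_tx = 58352 bits / 0.000180333 s = 324 Mbps.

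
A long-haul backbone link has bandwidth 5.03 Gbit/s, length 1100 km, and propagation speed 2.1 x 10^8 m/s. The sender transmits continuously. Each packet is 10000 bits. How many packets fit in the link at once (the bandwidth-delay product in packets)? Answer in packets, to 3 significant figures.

2630 packets

Propagation delay = 1100000 / 210000000 = 0.0052381 s.
BDP = R × t_prop = 5030000000 × 0.0052381 = 26347600 bits.
In packets of 10000 bits: 2630 packets.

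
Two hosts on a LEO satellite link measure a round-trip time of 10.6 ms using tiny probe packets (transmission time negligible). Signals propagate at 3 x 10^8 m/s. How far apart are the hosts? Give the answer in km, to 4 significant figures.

1590 km

One-way propagation = RTT/2 = 5.3 ms.
d = s × t = 300000000 × 0.0053 = 1590 km.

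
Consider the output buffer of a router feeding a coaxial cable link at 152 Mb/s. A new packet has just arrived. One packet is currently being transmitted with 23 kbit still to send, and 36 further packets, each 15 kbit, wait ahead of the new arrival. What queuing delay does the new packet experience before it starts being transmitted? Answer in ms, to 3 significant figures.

Each queued packet: L/R = 15000/152000000 = 0.0986842 ms.
36 queued → 3.55263 ms.
Plus remaining 23000 bits of current packet: 0.151316 ms.
Queuing delay = 3.70 ms.

3.70 ms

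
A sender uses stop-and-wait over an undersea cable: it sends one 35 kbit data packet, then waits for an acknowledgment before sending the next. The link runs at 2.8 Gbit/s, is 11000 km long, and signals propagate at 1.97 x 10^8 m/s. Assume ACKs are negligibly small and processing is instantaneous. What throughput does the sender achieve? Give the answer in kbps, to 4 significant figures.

t_tx = L/R = 35000/2800000000 = 1.25e-05 s.
t_prop = 11000000/197000000 = 0.0558376 s; RTT = 0.111675 s.
Cycle = t_tx + RTT = 0.111688 s.
Throughput = L / cycle = 35000 / 0.111688 = 313.4 kbps.

313.4 kbps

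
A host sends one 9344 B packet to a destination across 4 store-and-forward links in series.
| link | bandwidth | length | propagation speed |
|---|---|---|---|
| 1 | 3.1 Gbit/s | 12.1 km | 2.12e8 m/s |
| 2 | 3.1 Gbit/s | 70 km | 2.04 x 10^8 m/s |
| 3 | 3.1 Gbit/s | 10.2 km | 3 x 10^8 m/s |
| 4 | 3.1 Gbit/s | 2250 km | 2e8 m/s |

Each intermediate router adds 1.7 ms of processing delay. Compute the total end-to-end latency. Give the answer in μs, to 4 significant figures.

L = 9344 × 8 = 74752 bits.
Transmission delay per hop = L/R = 74752/3100000000 = 24.1135 μs; 4 hops → 96.4542 μs.
Propagation delays (d/s per hop): 57.0755, 343.137, 34, 11250 μs; sum = 11684.2 μs.
Processing at 3 router(s): 3 × 1.7 ms = 5100 μs.
End-to-end = 16880 μs.

16880 μs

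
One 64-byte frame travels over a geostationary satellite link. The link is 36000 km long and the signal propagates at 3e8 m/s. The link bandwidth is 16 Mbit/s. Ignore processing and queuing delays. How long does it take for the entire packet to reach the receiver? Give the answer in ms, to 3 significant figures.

L = 64 × 8 = 512 bits.
Transmission delay = L/R = 512 / 16000000 = 0.032 ms.
Propagation delay = d/s = 36000000 m / 300000000 m/s = 120 ms.
Total = 120 ms.

120 ms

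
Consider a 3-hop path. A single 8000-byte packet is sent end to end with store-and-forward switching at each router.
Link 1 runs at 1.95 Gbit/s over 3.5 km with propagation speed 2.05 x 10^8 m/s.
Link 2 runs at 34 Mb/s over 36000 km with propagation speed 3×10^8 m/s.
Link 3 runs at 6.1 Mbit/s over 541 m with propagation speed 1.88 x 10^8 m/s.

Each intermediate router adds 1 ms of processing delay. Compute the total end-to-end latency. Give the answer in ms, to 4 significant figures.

L = 8000 × 8 = 64000 bits.
Transmission delays (L/R per hop): 0.0328205, 1.88235, 10.4918 ms; sum = 12.407 ms.
Propagation delays (d/s per hop): 0.0170732, 120, 0.00287766 ms; sum = 120.02 ms.
Processing at 2 router(s): 2 × 1 ms = 2 ms.
End-to-end = 134.4 ms.

134.4 ms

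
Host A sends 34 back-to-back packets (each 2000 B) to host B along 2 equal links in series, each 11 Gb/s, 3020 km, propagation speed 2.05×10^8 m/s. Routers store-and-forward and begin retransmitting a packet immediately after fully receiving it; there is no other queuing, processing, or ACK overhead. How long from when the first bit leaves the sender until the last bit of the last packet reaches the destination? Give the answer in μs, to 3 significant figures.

Per-hop transmission t_tx = L/R = 16000/11000000000 = 1.45455 μs.
Per-hop propagation t_prop = 3020000/2.05e+08 = 14731.7 μs.
Pipeline fill: first packet needs 2·t_tx to clear all hops; remaining 33 packets each add one t_tx.
Total = (2+34-1)·t_tx + 2·t_prop = 35·1.45455 + 2·14731.7 = 29500 μs.

29500 μs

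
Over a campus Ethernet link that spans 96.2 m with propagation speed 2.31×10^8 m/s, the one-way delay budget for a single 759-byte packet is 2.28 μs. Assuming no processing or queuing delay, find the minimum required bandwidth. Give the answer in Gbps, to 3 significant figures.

3.26 Gbps

L = 6072 bits.
Propagation delay = 96.2 / 231000000 = 0.41645 μs.
Transmission budget = 2.28 − 0.41645 = 1.86355 μs.
R ≥ L / t_tx = 6072 bits / 1.86355e-06 s = 3.26 Gbps.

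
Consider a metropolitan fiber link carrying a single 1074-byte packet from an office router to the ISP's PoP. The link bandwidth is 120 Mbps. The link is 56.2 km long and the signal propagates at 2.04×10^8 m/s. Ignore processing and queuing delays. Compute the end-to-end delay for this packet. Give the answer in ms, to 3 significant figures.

0.347 ms

L = 1074 × 8 = 8592 bits.
Transmission delay = L/R = 8592 / 120000000 = 0.0716 ms.
Propagation delay = d/s = 56200 m / 204000000 m/s = 0.27549 ms.
Total = 0.347 ms.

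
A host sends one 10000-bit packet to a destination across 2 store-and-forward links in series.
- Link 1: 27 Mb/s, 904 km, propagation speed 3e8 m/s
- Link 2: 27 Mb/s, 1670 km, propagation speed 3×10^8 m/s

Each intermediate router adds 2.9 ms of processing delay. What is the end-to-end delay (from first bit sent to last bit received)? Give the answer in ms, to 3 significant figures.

12.2 ms

Transmission delay per hop = L/R = 10000/27000000 = 0.37037 ms; 2 hops → 0.740741 ms.
Propagation delays (d/s per hop): 3.01333, 5.56667 ms; sum = 8.58 ms.
Processing at 1 router(s): 1 × 2.9 ms = 2.9 ms.
End-to-end = 12.2 ms.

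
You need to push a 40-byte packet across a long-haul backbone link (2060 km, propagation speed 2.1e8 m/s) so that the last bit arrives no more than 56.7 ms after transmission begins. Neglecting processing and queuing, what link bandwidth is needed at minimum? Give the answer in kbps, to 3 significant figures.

6.82 kbps

L = 320 bits.
Propagation delay = 2060000 / 210000000 = 9.80952 ms.
Transmission budget = 56.7 − 9.80952 = 46.8905 ms.
R ≥ L / t_tx = 320 bits / 0.0468905 s = 6.82 kbps.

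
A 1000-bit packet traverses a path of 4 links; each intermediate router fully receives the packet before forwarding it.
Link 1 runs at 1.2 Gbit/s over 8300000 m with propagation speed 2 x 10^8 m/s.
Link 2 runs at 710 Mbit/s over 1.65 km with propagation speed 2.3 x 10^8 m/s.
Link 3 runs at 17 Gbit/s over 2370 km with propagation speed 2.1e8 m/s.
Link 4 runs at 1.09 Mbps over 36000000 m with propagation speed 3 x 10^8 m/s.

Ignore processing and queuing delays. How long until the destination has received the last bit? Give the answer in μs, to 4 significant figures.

173700 μs

Transmission delays (L/R per hop): 0.833333, 1.40845, 0.0588235, 917.431 μs; sum = 919.732 μs.
Propagation delays (d/s per hop): 41500, 7.17391, 11285.7, 120000 μs; sum = 172793 μs.
End-to-end = 173700 μs.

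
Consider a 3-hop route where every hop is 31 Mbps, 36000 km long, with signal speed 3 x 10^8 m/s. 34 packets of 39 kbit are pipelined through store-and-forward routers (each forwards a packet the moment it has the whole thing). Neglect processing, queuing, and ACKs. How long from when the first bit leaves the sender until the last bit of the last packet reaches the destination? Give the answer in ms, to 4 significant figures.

Per-hop transmission t_tx = L/R = 39000/31000000 = 1.25806 ms.
Per-hop propagation t_prop = 36000000/300000000 = 120 ms.
Pipeline fill: first packet needs 3·t_tx to clear all hops; remaining 33 packets each add one t_tx.
Total = (3+34-1)·t_tx + 3·t_prop = 36·1.25806 + 3·120 = 405.3 ms.

405.3 ms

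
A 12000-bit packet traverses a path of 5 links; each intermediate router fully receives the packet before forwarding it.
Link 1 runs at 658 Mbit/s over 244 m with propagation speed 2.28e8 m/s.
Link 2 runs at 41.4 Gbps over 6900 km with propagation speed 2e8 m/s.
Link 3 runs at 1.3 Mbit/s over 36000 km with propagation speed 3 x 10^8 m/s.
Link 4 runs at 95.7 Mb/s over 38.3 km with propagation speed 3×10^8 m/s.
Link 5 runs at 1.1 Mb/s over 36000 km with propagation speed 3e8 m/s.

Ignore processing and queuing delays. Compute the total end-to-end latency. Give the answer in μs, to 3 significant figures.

295000 μs

Transmission delays (L/R per hop): 18.2371, 0.289855, 9230.77, 125.392, 10909.1 μs; sum = 20283.8 μs.
Propagation delays (d/s per hop): 1.07018, 34500, 120000, 127.667, 120000 μs; sum = 274629 μs.
End-to-end = 295000 μs.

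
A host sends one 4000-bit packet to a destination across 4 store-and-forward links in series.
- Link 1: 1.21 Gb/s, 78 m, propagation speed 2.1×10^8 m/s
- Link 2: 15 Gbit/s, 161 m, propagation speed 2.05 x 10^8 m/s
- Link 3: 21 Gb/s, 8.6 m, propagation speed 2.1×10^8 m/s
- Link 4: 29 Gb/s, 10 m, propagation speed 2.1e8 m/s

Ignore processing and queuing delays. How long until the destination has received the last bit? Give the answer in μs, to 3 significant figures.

5.15 μs

Transmission delays (L/R per hop): 3.30579, 0.266667, 0.190476, 0.137931 μs; sum = 3.90086 μs.
Propagation delays (d/s per hop): 0.371429, 0.785366, 0.0409524, 0.047619 μs; sum = 1.24537 μs.
End-to-end = 5.15 μs.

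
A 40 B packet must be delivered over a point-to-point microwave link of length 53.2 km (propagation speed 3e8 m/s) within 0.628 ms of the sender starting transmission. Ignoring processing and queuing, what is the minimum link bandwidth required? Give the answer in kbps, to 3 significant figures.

L = 320 bits.
Propagation delay = 53200 / 300000000 = 0.177333 ms.
Transmission budget = 0.628 − 0.177333 = 0.450667 ms.
R ≥ L / t_tx = 320 bits / 0.000450667 s = 710 kbps.

710 kbps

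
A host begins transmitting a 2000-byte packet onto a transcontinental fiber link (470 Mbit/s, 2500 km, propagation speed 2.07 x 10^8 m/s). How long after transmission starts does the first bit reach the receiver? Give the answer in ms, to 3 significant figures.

First bit experiences only propagation delay: d/s = 2500000/2.07e+08 = 12.1 ms.

12.1 ms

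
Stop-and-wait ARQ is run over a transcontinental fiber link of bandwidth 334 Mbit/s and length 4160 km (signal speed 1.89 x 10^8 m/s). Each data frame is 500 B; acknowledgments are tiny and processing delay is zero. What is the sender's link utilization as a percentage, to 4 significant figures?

t_tx = L/R = 4000/334000000 = 1.1976e-05 s.
t_prop = 4160000/189000000 = 0.0220106 s; RTT = 0.0440212 s.
Cycle = t_tx + RTT = 0.0440331 s.
Utilization = t_tx / cycle = 1.1976e-05/0.0440331 = 0.02720 %.

0.02720 %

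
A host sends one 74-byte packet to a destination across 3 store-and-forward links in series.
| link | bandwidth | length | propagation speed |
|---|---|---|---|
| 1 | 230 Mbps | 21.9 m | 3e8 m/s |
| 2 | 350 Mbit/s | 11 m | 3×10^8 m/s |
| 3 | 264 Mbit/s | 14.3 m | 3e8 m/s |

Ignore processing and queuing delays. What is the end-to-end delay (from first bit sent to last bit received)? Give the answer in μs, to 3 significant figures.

6.67 μs

L = 74 × 8 = 592 bits.
Transmission delays (L/R per hop): 2.57391, 1.69143, 2.24242 μs; sum = 6.50777 μs.
Propagation delays (d/s per hop): 0.073, 0.0366667, 0.0476667 μs; sum = 0.157333 μs.
End-to-end = 6.67 μs.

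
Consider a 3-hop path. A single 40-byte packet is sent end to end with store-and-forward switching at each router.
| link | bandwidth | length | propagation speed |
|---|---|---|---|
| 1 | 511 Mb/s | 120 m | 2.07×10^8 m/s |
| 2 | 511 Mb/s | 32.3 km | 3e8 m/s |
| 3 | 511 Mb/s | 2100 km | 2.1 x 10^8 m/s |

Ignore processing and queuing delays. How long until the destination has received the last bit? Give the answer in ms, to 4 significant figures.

10.11 ms

L = 40 × 8 = 320 bits.
Transmission delay per hop = L/R = 320/511000000 = 0.000626223 ms; 3 hops → 0.00187867 ms.
Propagation delays (d/s per hop): 0.00057971, 0.107667, 10 ms; sum = 10.1082 ms.
End-to-end = 10.11 ms.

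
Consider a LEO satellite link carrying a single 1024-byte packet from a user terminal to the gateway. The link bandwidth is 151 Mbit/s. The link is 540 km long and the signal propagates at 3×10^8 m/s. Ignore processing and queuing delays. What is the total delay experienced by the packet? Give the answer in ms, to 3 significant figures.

1.85 ms

L = 1024 × 8 = 8192 bits.
Transmission delay = L/R = 8192 / 151000000 = 0.0542517 ms.
Propagation delay = d/s = 540000 m / 300000000 m/s = 1.8 ms.
Total = 1.85 ms.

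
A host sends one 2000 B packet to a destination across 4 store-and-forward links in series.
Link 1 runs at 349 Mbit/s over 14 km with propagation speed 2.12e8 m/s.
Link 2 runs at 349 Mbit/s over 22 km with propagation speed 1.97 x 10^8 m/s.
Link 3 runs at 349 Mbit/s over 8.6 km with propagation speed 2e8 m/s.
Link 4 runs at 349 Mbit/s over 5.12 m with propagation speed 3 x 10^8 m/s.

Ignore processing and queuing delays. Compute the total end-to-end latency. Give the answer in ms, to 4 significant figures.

L = 2000 × 8 = 16000 bits.
Transmission delay per hop = L/R = 16000/349000000 = 0.0458453 ms; 4 hops → 0.183381 ms.
Propagation delays (d/s per hop): 0.0660377, 0.111675, 0.043, 1.70667e-05 ms; sum = 0.22073 ms.
End-to-end = 0.4041 ms.

0.4041 ms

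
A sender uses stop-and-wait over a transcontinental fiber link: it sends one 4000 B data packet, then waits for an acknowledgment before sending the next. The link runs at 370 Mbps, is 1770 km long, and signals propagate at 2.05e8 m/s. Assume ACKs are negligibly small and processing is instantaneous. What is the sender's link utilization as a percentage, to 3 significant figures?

0.498 %

t_tx = L/R = 32000/370000000 = 8.64865e-05 s.
t_prop = 1770000/2.05e+08 = 0.00863415 s; RTT = 0.0172683 s.
Cycle = t_tx + RTT = 0.0173548 s.
Utilization = t_tx / cycle = 8.64865e-05/0.0173548 = 0.498 %.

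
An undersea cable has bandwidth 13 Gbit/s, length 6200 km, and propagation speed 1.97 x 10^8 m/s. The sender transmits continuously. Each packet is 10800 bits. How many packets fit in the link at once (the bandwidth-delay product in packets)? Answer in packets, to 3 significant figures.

37900 packets

Propagation delay = 6200000 / 197000000 = 0.0314721 s.
BDP = R × t_prop = 13000000000 × 0.0314721 = 409137000 bits.
In packets of 10800 bits: 37900 packets.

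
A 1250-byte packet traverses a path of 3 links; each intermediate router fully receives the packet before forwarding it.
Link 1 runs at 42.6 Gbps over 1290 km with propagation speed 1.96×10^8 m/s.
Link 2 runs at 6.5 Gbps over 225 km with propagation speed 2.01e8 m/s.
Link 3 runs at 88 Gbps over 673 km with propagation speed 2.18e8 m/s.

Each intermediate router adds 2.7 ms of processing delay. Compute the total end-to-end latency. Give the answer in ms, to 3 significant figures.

16.2 ms

L = 1250 × 8 = 10000 bits.
Transmission delays (L/R per hop): 0.000234742, 0.00153846, 0.000113636 ms; sum = 0.00188684 ms.
Propagation delays (d/s per hop): 6.58163, 1.1194, 3.08716 ms; sum = 10.7882 ms.
Processing at 2 router(s): 2 × 2.7 ms = 5.4 ms.
End-to-end = 16.2 ms.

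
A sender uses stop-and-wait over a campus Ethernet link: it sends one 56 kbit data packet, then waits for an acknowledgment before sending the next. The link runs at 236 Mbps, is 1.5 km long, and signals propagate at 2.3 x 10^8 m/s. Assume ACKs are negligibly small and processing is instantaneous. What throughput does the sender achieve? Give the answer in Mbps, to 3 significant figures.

t_tx = L/R = 56000/236000000 = 0.000237288 s.
t_prop = 1500/2.3e+08 = 6.52174e-06 s; RTT = 1.30435e-05 s.
Cycle = t_tx + RTT = 0.000250332 s.
Throughput = L / cycle = 56000 / 0.000250332 = 224 Mbps.

224 Mbps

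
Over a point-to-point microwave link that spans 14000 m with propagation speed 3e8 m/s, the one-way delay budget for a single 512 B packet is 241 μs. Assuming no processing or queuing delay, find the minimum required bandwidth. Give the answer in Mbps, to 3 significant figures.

21.1 Mbps

L = 4096 bits.
Propagation delay = 14000 / 300000000 = 46.6667 μs.
Transmission budget = 241 − 46.6667 = 194.333 μs.
R ≥ L / t_tx = 4096 bits / 0.000194333 s = 21.1 Mbps.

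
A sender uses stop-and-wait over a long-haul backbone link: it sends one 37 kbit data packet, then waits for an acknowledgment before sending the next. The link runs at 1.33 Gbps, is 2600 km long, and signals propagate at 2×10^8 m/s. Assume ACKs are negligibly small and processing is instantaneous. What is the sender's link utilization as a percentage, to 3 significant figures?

0.107 %

t_tx = L/R = 37000/1330000000 = 2.78195e-05 s.
t_prop = 2600000/200000000 = 0.013 s; RTT = 0.026 s.
Cycle = t_tx + RTT = 0.0260278 s.
Utilization = t_tx / cycle = 2.78195e-05/0.0260278 = 0.107 %.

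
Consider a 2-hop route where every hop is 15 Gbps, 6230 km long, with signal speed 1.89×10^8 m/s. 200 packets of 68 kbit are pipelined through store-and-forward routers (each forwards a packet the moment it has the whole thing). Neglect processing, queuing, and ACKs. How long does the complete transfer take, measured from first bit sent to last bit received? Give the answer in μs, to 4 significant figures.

66840 μs

Per-hop transmission t_tx = L/R = 68000/15000000000 = 4.53333 μs.
Per-hop propagation t_prop = 6230000/189000000 = 32963 μs.
Pipeline fill: first packet needs 2·t_tx to clear all hops; remaining 199 packets each add one t_tx.
Total = (2+200-1)·t_tx + 2·t_prop = 201·4.53333 + 2·32963 = 66840 μs.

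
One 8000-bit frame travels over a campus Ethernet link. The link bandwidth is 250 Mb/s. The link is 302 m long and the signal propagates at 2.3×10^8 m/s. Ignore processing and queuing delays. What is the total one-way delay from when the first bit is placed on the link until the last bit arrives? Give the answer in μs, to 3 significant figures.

33.3 μs

Transmission delay = L/R = 8000 / 250000000 = 32 μs.
Propagation delay = d/s = 302 m / 2.3e+08 m/s = 1.31304 μs.
Total = 33.3 μs.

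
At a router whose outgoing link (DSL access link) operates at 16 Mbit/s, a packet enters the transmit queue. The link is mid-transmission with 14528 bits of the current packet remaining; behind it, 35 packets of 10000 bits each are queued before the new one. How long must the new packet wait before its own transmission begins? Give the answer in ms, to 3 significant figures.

22.8 ms

Each queued packet: L/R = 10000/16000000 = 0.625 ms.
35 queued → 21.875 ms.
Plus remaining 14528 bits of current packet: 0.908 ms.
Queuing delay = 22.8 ms.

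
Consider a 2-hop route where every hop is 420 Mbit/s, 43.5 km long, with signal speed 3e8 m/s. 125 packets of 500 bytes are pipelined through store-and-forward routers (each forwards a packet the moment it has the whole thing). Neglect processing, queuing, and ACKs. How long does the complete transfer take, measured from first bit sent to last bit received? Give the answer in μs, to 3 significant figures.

Per-hop transmission t_tx = L/R = 4000/420000000 = 9.52381 μs.
Per-hop propagation t_prop = 43500/300000000 = 145 μs.
Pipeline fill: first packet needs 2·t_tx to clear all hops; remaining 124 packets each add one t_tx.
Total = (2+125-1)·t_tx + 2·t_prop = 126·9.52381 + 2·145 = 1490 μs.

1490 μs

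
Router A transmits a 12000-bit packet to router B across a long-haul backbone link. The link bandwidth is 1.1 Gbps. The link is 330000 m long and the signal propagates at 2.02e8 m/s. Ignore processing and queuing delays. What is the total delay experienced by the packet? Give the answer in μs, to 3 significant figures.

1640 μs

Transmission delay = L/R = 12000 / 1100000000 = 10.9091 μs.
Propagation delay = d/s = 330000 m / 202000000 m/s = 1633.66 μs.
Total = 1640 μs.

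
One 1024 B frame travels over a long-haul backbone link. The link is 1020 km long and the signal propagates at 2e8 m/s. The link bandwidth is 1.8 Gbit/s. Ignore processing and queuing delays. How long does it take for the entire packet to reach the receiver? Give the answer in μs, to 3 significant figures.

L = 1024 × 8 = 8192 bits.
Transmission delay = L/R = 8192 / 1800000000 = 4.55111 μs.
Propagation delay = d/s = 1020000 m / 200000000 m/s = 5100 μs.
Total = 5100 μs.

5100 μs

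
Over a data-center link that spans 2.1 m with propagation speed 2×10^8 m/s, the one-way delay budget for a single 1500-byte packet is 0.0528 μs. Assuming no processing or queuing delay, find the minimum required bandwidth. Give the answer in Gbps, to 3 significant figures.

284 Gbps

L = 12000 bits.
Propagation delay = 2.1 / 200000000 = 0.0105 μs.
Transmission budget = 0.0528 − 0.0105 = 0.0423 μs.
R ≥ L / t_tx = 12000 bits / 4.23e-08 s = 284 Gbps.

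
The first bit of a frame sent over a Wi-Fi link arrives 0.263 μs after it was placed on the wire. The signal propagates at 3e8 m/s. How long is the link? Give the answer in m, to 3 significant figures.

d = s × t_prop = 300000000 × 2.63e-07 = 78.9 m.

78.9 m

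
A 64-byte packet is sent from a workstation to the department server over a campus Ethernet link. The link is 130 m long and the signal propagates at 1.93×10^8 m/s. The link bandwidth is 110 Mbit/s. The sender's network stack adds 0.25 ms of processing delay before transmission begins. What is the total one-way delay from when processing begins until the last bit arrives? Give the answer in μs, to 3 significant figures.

255 μs

L = 64 × 8 = 512 bits.
Transmission delay = L/R = 512 / 110000000 = 4.65455 μs.
Propagation delay = d/s = 130 m / 193000000 m/s = 0.673575 μs.
Plus processing delay 0.25 ms = 250 μs.
Total = 255 μs.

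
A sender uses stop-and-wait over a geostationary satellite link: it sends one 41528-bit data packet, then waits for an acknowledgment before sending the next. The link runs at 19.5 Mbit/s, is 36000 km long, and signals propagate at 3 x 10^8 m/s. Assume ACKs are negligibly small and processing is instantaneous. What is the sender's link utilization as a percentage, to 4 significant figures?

t_tx = L/R = 41528/19500000 = 0.00212964 s.
t_prop = 36000000/300000000 = 0.12 s; RTT = 0.24 s.
Cycle = t_tx + RTT = 0.24213 s.
Utilization = t_tx / cycle = 0.00212964/0.24213 = 0.8795 %.

0.8795 %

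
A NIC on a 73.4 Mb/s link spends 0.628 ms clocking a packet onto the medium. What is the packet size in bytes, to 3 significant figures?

5760 bytes

L = R × t_tx = 73400000 b/s × 0.000628 s = 46095.2 bits.
In bytes: 46095.2 / 8 = 5760 bytes.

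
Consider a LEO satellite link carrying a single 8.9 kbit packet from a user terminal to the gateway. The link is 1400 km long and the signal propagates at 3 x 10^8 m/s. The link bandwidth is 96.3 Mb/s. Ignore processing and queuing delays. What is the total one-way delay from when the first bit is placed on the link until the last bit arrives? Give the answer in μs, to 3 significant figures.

4760 μs

L = 8900 bits.
Transmission delay = L/R = 8900 / 96300000 = 92.4195 μs.
Propagation delay = d/s = 1400000 m / 300000000 m/s = 4666.67 μs.
Total = 4760 μs.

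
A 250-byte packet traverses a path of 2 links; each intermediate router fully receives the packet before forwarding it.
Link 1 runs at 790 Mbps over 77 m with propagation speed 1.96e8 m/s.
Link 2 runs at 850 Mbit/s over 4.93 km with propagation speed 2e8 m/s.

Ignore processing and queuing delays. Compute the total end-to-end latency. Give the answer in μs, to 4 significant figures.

L = 250 × 8 = 2000 bits.
Transmission delays (L/R per hop): 2.53165, 2.35294 μs; sum = 4.88459 μs.
Propagation delays (d/s per hop): 0.392857, 24.65 μs; sum = 25.0429 μs.
End-to-end = 29.93 μs.

29.93 μs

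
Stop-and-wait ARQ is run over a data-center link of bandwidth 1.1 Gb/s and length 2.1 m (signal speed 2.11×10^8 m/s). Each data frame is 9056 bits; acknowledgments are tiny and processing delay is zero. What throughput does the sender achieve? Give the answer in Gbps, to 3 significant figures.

t_tx = L/R = 9056/1100000000 = 8.23273e-06 s.
t_prop = 2.1/211000000 = 9.95261e-09 s; RTT = 1.99052e-08 s.
Cycle = t_tx + RTT = 8.25263e-06 s.
Throughput = L / cycle = 9056 / 8.25263e-06 = 1.10 Gbps.

1.10 Gbps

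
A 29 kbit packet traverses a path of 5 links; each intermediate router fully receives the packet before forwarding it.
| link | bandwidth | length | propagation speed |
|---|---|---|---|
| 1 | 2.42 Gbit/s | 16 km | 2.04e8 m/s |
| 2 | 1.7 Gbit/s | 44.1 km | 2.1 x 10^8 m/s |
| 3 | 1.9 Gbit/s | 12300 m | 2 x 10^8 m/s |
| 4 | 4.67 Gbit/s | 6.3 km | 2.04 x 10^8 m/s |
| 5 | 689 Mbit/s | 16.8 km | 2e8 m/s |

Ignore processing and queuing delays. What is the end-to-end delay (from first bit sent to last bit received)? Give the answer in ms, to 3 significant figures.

0.557 ms

L = 29000 bits.
Transmission delays (L/R per hop): 0.0119835, 0.0170588, 0.0152632, 0.00620985, 0.04209 ms; sum = 0.0926053 ms.
Propagation delays (d/s per hop): 0.0784314, 0.21, 0.0615, 0.0308824, 0.084 ms; sum = 0.464814 ms.
End-to-end = 0.557 ms.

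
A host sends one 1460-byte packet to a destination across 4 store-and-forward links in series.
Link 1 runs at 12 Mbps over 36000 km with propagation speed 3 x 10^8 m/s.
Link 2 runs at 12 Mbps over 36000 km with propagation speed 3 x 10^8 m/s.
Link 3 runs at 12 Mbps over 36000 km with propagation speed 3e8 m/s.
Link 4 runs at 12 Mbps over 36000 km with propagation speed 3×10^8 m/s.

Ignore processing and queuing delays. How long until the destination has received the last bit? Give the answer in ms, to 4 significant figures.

483.9 ms

L = 1460 × 8 = 11680 bits.
Transmission delay per hop = L/R = 11680/12000000 = 0.973333 ms; 4 hops → 3.89333 ms.
Propagation delays (d/s per hop): 120, 120, 120, 120 ms; sum = 480 ms.
End-to-end = 483.9 ms.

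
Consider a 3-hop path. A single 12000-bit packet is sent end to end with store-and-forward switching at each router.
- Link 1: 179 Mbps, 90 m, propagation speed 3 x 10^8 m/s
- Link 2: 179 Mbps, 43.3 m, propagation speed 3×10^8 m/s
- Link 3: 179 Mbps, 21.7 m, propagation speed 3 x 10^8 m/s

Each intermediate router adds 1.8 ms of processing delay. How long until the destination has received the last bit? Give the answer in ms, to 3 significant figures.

3.80 ms

Transmission delay per hop = L/R = 12000/179000000 = 0.0670391 ms; 3 hops → 0.201117 ms.
Propagation delays (d/s per hop): 0.0003, 0.000144333, 7.23333e-05 ms; sum = 0.000516667 ms.
Processing at 2 router(s): 2 × 1.8 ms = 3.6 ms.
End-to-end = 3.80 ms.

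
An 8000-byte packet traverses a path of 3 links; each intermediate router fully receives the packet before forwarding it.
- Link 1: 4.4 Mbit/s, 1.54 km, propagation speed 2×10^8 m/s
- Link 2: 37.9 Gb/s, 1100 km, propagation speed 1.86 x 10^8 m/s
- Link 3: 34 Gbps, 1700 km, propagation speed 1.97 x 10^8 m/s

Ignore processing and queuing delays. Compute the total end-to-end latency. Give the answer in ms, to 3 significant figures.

29.1 ms

L = 8000 × 8 = 64000 bits.
Transmission delays (L/R per hop): 14.5455, 0.00168865, 0.00188235 ms; sum = 14.549 ms.
Propagation delays (d/s per hop): 0.0077, 5.91398, 8.62944 ms; sum = 14.5511 ms.
End-to-end = 29.1 ms.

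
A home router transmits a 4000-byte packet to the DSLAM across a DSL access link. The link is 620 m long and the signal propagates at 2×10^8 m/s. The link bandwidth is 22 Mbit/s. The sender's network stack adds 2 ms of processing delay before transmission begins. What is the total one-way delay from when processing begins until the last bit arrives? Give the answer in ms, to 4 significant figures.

3.458 ms

L = 4000 × 8 = 32000 bits.
Transmission delay = L/R = 32000 / 22000000 = 1.45455 ms.
Propagation delay = d/s = 620 m / 200000000 m/s = 0.0031 ms.
Plus processing delay 2 ms = 2 ms.
Total = 3.458 ms.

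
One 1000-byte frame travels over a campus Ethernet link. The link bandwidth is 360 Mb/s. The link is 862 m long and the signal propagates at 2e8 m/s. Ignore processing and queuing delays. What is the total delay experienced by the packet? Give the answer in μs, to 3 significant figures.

L = 1000 × 8 = 8000 bits.
Transmission delay = L/R = 8000 / 360000000 = 22.2222 μs.
Propagation delay = d/s = 862 m / 200000000 m/s = 4.31 μs.
Total = 26.5 μs.

26.5 μs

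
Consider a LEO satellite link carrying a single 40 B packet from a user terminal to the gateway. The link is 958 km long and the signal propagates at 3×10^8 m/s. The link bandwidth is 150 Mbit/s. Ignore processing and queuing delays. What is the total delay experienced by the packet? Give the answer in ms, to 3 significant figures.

L = 40 × 8 = 320 bits.
Transmission delay = L/R = 320 / 150000000 = 0.00213333 ms.
Propagation delay = d/s = 958000 m / 300000000 m/s = 3.19333 ms.
Total = 3.20 ms.

3.20 ms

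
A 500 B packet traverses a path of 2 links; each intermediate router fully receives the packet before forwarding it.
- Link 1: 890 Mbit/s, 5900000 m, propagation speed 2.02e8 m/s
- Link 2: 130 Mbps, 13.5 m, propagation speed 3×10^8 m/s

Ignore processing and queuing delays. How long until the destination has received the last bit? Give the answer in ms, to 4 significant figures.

L = 500 × 8 = 4000 bits.
Transmission delays (L/R per hop): 0.00449438, 0.0307692 ms; sum = 0.0352636 ms.
Propagation delays (d/s per hop): 29.2079, 4.5e-05 ms; sum = 29.208 ms.
End-to-end = 29.24 ms.

29.24 ms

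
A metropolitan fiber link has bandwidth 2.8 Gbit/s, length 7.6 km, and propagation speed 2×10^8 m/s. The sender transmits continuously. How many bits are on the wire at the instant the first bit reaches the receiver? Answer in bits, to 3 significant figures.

Propagation delay = 7600 / 200000000 = 3.8e-05 s.
BDP = R × t_prop = 2800000000 × 3.8e-05 = 106400 bits.

106000 bits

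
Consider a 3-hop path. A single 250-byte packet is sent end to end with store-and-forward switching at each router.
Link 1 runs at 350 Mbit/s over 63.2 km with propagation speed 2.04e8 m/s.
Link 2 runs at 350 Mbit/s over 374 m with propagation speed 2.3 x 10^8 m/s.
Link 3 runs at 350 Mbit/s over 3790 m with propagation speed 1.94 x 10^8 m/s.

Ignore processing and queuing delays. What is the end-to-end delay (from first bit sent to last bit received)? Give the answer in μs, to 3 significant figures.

L = 250 × 8 = 2000 bits.
Transmission delay per hop = L/R = 2000/350000000 = 5.71429 μs; 3 hops → 17.1429 μs.
Propagation delays (d/s per hop): 309.804, 1.62609, 19.5361 μs; sum = 330.966 μs.
End-to-end = 348 μs.

348 μs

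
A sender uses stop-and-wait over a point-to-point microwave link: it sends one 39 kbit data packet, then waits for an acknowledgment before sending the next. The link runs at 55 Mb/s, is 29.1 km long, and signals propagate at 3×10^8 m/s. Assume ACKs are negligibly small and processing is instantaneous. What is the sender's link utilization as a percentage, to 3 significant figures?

t_tx = L/R = 39000/55000000 = 0.000709091 s.
t_prop = 29100/300000000 = 9.7e-05 s; RTT = 0.000194 s.
Cycle = t_tx + RTT = 0.000903091 s.
Utilization = t_tx / cycle = 0.000709091/0.000903091 = 78.5 %.

78.5 %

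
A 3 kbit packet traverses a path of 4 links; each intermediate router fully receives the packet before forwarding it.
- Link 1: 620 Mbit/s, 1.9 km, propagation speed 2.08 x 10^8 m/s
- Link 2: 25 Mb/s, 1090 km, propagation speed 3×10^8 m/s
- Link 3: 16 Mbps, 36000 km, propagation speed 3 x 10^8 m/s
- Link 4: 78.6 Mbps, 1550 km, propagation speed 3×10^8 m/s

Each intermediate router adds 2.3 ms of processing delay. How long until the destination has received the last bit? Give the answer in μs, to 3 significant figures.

136000 μs

L = 3000 bits.
Transmission delays (L/R per hop): 4.83871, 120, 187.5, 38.1679 μs; sum = 350.507 μs.
Propagation delays (d/s per hop): 9.13462, 3633.33, 120000, 5166.67 μs; sum = 128809 μs.
Processing at 3 router(s): 3 × 2.3 ms = 6900 μs.
End-to-end = 136000 μs.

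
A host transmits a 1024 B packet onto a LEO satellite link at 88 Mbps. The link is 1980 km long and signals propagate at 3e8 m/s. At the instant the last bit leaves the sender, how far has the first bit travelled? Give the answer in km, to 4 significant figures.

27.93 km

t_tx = L/R = 8192/88000000 = 9.30909e-05 s.
Distance = s × t_tx = 300000000 × 9.30909e-05 = 27.93 km.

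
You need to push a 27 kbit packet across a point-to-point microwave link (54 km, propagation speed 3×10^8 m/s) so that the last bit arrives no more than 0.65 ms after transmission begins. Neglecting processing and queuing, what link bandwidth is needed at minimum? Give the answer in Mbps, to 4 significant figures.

57.45 Mbps

Propagation delay = 54000 / 300000000 = 0.18 ms.
Transmission budget = 0.65 − 0.18 = 0.47 ms.
R ≥ L / t_tx = 27000 bits / 0.00047 s = 57.45 Mbps.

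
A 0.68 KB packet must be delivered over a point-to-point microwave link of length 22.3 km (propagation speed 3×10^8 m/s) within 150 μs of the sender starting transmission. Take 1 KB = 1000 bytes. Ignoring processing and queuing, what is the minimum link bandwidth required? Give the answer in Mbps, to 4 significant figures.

71.89 Mbps

L = 5440 bits.
Propagation delay = 22300 / 300000000 = 74.3333 μs.
Transmission budget = 150 − 74.3333 = 75.6667 μs.
R ≥ L / t_tx = 5440 bits / 7.56667e-05 s = 71.89 Mbps.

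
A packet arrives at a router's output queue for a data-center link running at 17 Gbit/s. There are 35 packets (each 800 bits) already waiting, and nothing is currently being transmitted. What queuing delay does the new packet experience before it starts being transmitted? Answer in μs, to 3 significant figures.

1.65 μs

Each queued packet: L/R = 800/17000000000 = 0.0470588 μs.
35 queued → 1.64706 μs.
Queuing delay = 1.65 μs.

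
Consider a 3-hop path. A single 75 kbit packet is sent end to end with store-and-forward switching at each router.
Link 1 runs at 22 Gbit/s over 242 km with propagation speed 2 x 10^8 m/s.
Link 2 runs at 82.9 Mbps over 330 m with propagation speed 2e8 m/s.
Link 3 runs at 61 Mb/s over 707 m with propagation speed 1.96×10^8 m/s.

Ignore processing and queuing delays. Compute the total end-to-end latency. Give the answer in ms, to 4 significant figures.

3.353 ms

L = 75000 bits.
Transmission delays (L/R per hop): 0.00340909, 0.904704, 1.22951 ms; sum = 2.13762 ms.
Propagation delays (d/s per hop): 1.21, 0.00165, 0.00360714 ms; sum = 1.21526 ms.
End-to-end = 3.353 ms.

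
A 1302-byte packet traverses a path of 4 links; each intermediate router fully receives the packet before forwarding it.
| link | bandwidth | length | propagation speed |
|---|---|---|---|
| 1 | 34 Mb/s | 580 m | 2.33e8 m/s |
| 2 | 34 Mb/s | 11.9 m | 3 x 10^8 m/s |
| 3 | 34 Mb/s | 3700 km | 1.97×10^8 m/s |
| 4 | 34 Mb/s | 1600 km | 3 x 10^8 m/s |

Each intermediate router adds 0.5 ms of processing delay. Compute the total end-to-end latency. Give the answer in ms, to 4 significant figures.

L = 1302 × 8 = 10416 bits.
Transmission delay per hop = L/R = 10416/34000000 = 0.306353 ms; 4 hops → 1.22541 ms.
Propagation delays (d/s per hop): 0.00248927, 3.96667e-05, 18.7817, 5.33333 ms; sum = 24.1176 ms.
Processing at 3 router(s): 3 × 0.5 ms = 1.5 ms.
End-to-end = 26.84 ms.

26.84 ms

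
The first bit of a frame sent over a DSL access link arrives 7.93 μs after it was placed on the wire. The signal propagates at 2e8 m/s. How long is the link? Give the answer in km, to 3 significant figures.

1.59 km

d = s × t_prop = 200000000 × 7.93e-06 = 1.59 km.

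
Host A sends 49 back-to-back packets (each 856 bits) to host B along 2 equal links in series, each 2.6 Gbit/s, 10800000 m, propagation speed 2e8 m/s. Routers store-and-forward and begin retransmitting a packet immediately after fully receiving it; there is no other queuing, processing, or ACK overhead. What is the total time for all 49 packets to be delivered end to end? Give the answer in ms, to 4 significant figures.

108.0 ms

Per-hop transmission t_tx = L/R = 856/2600000000 = 0.000329231 ms.
Per-hop propagation t_prop = 10800000/200000000 = 54 ms.
Pipeline fill: first packet needs 2·t_tx to clear all hops; remaining 48 packets each add one t_tx.
Total = (2+49-1)·t_tx + 2·t_prop = 50·0.000329231 + 2·54 = 108.0 ms.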